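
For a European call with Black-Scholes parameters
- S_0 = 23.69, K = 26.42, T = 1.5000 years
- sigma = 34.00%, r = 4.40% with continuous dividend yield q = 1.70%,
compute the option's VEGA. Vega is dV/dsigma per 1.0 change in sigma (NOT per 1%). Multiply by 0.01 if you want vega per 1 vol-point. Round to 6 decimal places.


d1 = 0.0435426077; d2 = -0.3728706485
phi(d1) = 0.3985642706; exp(-qT) = 0.9748223790; exp(-rT) = 0.9361308643
Vega = S * exp(-qT) * phi(d1) * sqrt(T) = 23.6900 * 0.9748223790 * 0.3985642706 * 1.2247448714 = 11.272871

Answer: Vega = 11.272871


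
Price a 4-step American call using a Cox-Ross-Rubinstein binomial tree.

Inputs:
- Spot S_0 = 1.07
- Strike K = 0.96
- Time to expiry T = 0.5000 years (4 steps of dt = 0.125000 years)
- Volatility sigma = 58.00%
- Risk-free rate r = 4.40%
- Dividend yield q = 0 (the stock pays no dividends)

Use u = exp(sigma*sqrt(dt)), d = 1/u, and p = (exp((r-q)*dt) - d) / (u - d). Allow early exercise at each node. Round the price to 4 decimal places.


dt = T/N = 0.125000
u = exp(sigma*sqrt(dt)) = 1.227600; d = 1/u = 0.814598
p = (exp((r-q)*dt) - d) / (u - d) = 0.462267
Discount per step: exp(-r*dt) = 0.994515
Stock lattice S(k, i) with i counting down-moves:
  k=0: S(0,0) = 1.0700
  k=1: S(1,0) = 1.3135; S(1,1) = 0.8716
  k=2: S(2,0) = 1.6125; S(2,1) = 1.0700; S(2,2) = 0.7100
  k=3: S(3,0) = 1.9795; S(3,1) = 1.3135; S(3,2) = 0.8716; S(3,3) = 0.5784
  k=4: S(4,0) = 2.4300; S(4,1) = 1.6125; S(4,2) = 1.0700; S(4,3) = 0.7100; S(4,4) = 0.4711
Terminal payoffs V(N, i) = max(S_T - K, 0):
  V(4,0) = 1.470027; V(4,1) = 0.652492; V(4,2) = 0.110000; V(4,3) = 0.000000; V(4,4) = 0.000000
Backward induction: V(k, i) = exp(-r*dt) * [p * V(k+1, i) + (1-p) * V(k+1, i+1)]; then take max(V_cont, immediate exercise) for American.
  V(3,0) = exp(-r*dt) * [p*1.470027 + (1-p)*0.652492] = 1.024760; exercise = 1.019495; V(3,0) = max -> 1.024760
  V(3,1) = exp(-r*dt) * [p*0.652492 + (1-p)*0.110000] = 0.358797; exercise = 0.353532; V(3,1) = max -> 0.358797
  V(3,2) = exp(-r*dt) * [p*0.110000 + (1-p)*0.000000] = 0.050571; exercise = 0.000000; V(3,2) = max -> 0.050571
  V(3,3) = exp(-r*dt) * [p*0.000000 + (1-p)*0.000000] = 0.000000; exercise = 0.000000; V(3,3) = max -> 0.000000
  V(2,0) = exp(-r*dt) * [p*1.024760 + (1-p)*0.358797] = 0.662994; exercise = 0.652492; V(2,0) = max -> 0.662994
  V(2,1) = exp(-r*dt) * [p*0.358797 + (1-p)*0.050571] = 0.191995; exercise = 0.110000; V(2,1) = max -> 0.191995
  V(2,2) = exp(-r*dt) * [p*0.050571 + (1-p)*0.000000] = 0.023249; exercise = 0.000000; V(2,2) = max -> 0.023249
  V(1,0) = exp(-r*dt) * [p*0.662994 + (1-p)*0.191995] = 0.407475; exercise = 0.353532; V(1,0) = max -> 0.407475
  V(1,1) = exp(-r*dt) * [p*0.191995 + (1-p)*0.023249] = 0.100699; exercise = 0.000000; V(1,1) = max -> 0.100699
  V(0,0) = exp(-r*dt) * [p*0.407475 + (1-p)*0.100699] = 0.241182; exercise = 0.110000; V(0,0) = max -> 0.241182

Answer: Price = V(0,0) = 0.2412


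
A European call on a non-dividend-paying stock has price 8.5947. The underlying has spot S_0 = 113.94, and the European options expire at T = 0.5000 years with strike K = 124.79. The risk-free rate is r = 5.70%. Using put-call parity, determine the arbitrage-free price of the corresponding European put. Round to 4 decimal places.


Answer: Put price = 15.9384

Derivation:
Put-call parity: C - P = S_0 * exp(-qT) - K * exp(-rT).
S_0 * exp(-qT) = 113.9400 * 1.00000000 = 113.94000000
K * exp(-rT) = 124.7900 * 0.97190229 = 121.28368729
P = C - S*exp(-qT) + K*exp(-rT)
P = 8.5947 - 113.94000000 + 121.28368729 = 15.9384


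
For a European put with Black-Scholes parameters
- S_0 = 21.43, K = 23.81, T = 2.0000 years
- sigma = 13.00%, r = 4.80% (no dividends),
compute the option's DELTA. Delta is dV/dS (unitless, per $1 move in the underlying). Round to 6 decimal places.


Answer: Delta = -0.483543

Derivation:
d1 = 0.0412632107; d2 = -0.1425845524
phi(d1) = 0.3986027949; exp(-qT) = 1.0000000000; exp(-rT) = 0.9084640161
N(-d1) = 0.4835430308
Delta = -exp(-qT) * N(-d1) = -1.0000000000 * 0.4835430308 = -0.483543


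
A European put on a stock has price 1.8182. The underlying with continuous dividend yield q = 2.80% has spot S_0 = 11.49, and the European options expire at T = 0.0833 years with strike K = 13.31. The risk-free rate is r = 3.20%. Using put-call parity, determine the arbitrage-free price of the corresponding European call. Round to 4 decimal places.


Answer: Call price = 0.0069

Derivation:
Put-call parity: C - P = S_0 * exp(-qT) - K * exp(-rT).
S_0 * exp(-qT) = 11.4900 * 0.99767032 = 11.46323195
K * exp(-rT) = 13.3100 * 0.99733795 = 13.27456811
C = P + S*exp(-qT) - K*exp(-rT)
C = 1.8182 + 11.46323195 - 13.27456811 = 0.0069


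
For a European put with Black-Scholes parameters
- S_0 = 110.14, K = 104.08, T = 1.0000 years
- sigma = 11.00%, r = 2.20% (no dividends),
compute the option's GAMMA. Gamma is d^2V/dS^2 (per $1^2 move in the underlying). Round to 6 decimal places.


Answer: Gamma = 0.024491

Derivation:
d1 = 0.7694768148; d2 = 0.6594768148
phi(d1) = 0.2967142224; exp(-qT) = 1.0000000000; exp(-rT) = 0.9782402351
Gamma = exp(-qT) * phi(d1) / (S * sigma * sqrt(T)) = 1.0000000000 * 0.2967142224 / (110.1400 * 0.1100 * 1.0000000000) = 0.024491


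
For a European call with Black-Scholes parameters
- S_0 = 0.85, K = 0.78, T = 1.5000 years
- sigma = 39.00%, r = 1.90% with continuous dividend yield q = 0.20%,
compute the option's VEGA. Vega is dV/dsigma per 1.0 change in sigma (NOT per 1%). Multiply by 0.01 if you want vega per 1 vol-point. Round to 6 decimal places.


d1 = 0.4721390010; d2 = -0.0055114989
phi(d1) = 0.3568655598; exp(-qT) = 0.9970044955; exp(-rT) = 0.9719022941
Vega = S * exp(-qT) * phi(d1) * sqrt(T) = 0.8500 * 0.9970044955 * 0.3568655598 * 1.2247448714 = 0.370396

Answer: Vega = 0.370396


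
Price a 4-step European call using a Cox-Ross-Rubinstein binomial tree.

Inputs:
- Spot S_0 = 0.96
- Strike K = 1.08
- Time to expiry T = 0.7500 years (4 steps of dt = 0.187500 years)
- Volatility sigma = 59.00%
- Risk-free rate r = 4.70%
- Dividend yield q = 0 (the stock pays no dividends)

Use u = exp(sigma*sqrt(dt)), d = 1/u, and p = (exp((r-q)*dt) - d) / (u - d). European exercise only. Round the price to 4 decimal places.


Answer: Price = V(0,0) = 0.1673

Derivation:
dt = T/N = 0.187500
u = exp(sigma*sqrt(dt)) = 1.291078; d = 1/u = 0.774547
p = (exp((r-q)*dt) - d) / (u - d) = 0.453612
Discount per step: exp(-r*dt) = 0.991226
Stock lattice S(k, i) with i counting down-moves:
  k=0: S(0,0) = 0.9600
  k=1: S(1,0) = 1.2394; S(1,1) = 0.7436
  k=2: S(2,0) = 1.6002; S(2,1) = 0.9600; S(2,2) = 0.5759
  k=3: S(3,0) = 2.0660; S(3,1) = 1.2394; S(3,2) = 0.7436; S(3,3) = 0.4461
  k=4: S(4,0) = 2.6674; S(4,1) = 1.6002; S(4,2) = 0.9600; S(4,3) = 0.5759; S(4,4) = 0.3455
Terminal payoffs V(N, i) = max(S_T - K, 0):
  V(4,0) = 1.587357; V(4,1) = 0.520207; V(4,2) = 0.000000; V(4,3) = 0.000000; V(4,4) = 0.000000
Backward induction: V(k, i) = exp(-r*dt) * [p * V(k+1, i) + (1-p) * V(k+1, i+1)].
  V(3,0) = exp(-r*dt) * [p*1.587357 + (1-p)*0.520207] = 0.995468
  V(3,1) = exp(-r*dt) * [p*0.520207 + (1-p)*0.000000] = 0.233902
  V(3,2) = exp(-r*dt) * [p*0.000000 + (1-p)*0.000000] = 0.000000
  V(3,3) = exp(-r*dt) * [p*0.000000 + (1-p)*0.000000] = 0.000000
  V(2,0) = exp(-r*dt) * [p*0.995468 + (1-p)*0.233902] = 0.574274
  V(2,1) = exp(-r*dt) * [p*0.233902 + (1-p)*0.000000] = 0.105170
  V(2,2) = exp(-r*dt) * [p*0.000000 + (1-p)*0.000000] = 0.000000
  V(1,0) = exp(-r*dt) * [p*0.574274 + (1-p)*0.105170] = 0.315171
  V(1,1) = exp(-r*dt) * [p*0.105170 + (1-p)*0.000000] = 0.047288
  V(0,0) = exp(-r*dt) * [p*0.315171 + (1-p)*0.047288] = 0.167322


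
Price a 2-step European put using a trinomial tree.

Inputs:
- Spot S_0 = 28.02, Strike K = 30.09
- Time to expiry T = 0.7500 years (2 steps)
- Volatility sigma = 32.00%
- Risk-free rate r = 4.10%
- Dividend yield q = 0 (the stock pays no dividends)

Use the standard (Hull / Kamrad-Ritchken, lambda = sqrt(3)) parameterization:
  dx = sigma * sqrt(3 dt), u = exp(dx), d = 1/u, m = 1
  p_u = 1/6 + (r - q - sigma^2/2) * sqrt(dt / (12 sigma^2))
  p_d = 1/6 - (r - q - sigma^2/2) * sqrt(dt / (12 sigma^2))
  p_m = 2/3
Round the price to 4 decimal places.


dt = T/N = 0.375000; dx = sigma*sqrt(3*dt) = 0.339411
u = exp(dx) = 1.404121; d = 1/u = 0.712189
p_u = 0.161032, p_m = 0.666667, p_d = 0.172301
Discount per step: exp(-r*dt) = 0.984743
Stock lattice S(k, j) with j the centered position index:
  k=0: S(0,+0) = 28.0200
  k=1: S(1,-1) = 19.9555; S(1,+0) = 28.0200; S(1,+1) = 39.3435
  k=2: S(2,-2) = 14.2121; S(2,-1) = 19.9555; S(2,+0) = 28.0200; S(2,+1) = 39.3435; S(2,+2) = 55.2430
Terminal payoffs V(N, j) = max(K - S_T, 0):
  V(2,-2) = 15.877867; V(2,-1) = 10.134450; V(2,+0) = 2.070000; V(2,+1) = 0.000000; V(2,+2) = 0.000000
Backward induction: V(k, j) = exp(-r*dt) * [p_u * V(k+1, j+1) + p_m * V(k+1, j) + p_d * V(k+1, j-1)]
  V(1,-1) = exp(-r*dt) * [p_u*2.070000 + p_m*10.134450 + p_d*15.877867] = 9.675505
  V(1,+0) = exp(-r*dt) * [p_u*0.000000 + p_m*2.070000 + p_d*10.134450] = 3.078483
  V(1,+1) = exp(-r*dt) * [p_u*0.000000 + p_m*0.000000 + p_d*2.070000] = 0.351222
  V(0,+0) = exp(-r*dt) * [p_u*0.351222 + p_m*3.078483 + p_d*9.675505] = 3.718371

Answer: Price = V(0,0) = 3.7184


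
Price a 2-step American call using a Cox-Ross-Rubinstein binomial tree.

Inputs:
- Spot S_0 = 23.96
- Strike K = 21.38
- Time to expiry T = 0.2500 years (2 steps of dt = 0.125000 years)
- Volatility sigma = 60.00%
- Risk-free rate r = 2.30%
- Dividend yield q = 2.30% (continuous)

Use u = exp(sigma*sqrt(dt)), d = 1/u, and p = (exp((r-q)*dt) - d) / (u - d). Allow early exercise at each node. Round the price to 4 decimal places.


Answer: Price = V(0,0) = 4.3091

Derivation:
dt = T/N = 0.125000
u = exp(sigma*sqrt(dt)) = 1.236311; d = 1/u = 0.808858
p = (exp((r-q)*dt) - d) / (u - d) = 0.447165
Discount per step: exp(-r*dt) = 0.997129
Stock lattice S(k, i) with i counting down-moves:
  k=0: S(0,0) = 23.9600
  k=1: S(1,0) = 29.6220; S(1,1) = 19.3802
  k=2: S(2,0) = 36.6220; S(2,1) = 23.9600; S(2,2) = 15.6759
Terminal payoffs V(N, i) = max(S_T - K, 0):
  V(2,0) = 15.242025; V(2,1) = 2.580000; V(2,2) = 0.000000
Backward induction: V(k, i) = exp(-r*dt) * [p * V(k+1, i) + (1-p) * V(k+1, i+1)]; then take max(V_cont, immediate exercise) for American.
  V(1,0) = exp(-r*dt) * [p*15.242025 + (1-p)*2.580000] = 8.218352; exercise = 8.242014; V(1,0) = max -> 8.242014
  V(1,1) = exp(-r*dt) * [p*2.580000 + (1-p)*0.000000] = 1.150374; exercise = 0.000000; V(1,1) = max -> 1.150374
  V(0,0) = exp(-r*dt) * [p*8.242014 + (1-p)*1.150374] = 4.309100; exercise = 2.580000; V(0,0) = max -> 4.309100


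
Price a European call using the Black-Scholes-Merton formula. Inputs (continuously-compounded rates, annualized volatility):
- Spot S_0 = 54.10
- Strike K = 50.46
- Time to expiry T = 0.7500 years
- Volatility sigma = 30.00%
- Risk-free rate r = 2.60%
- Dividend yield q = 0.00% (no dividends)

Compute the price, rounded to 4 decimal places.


Answer: Price = 7.9705

Derivation:
d1 = (ln(S/K) + (r - q + 0.5*sigma^2) * T) / (sigma * sqrt(T)) = 0.47305480
d2 = d1 - sigma * sqrt(T) = 0.21324718
exp(-rT) = 0.98068890; exp(-qT) = 1.00000000
C = S_0 * exp(-qT) * N(d1) - K * exp(-rT) * N(d2)
N(d1) = 0.68191296; N(d2) = 0.58443292
C = 54.1000 * 1.00000000 * 0.68191296 - 50.4600 * 0.98068890 * 0.58443292 = 7.9705


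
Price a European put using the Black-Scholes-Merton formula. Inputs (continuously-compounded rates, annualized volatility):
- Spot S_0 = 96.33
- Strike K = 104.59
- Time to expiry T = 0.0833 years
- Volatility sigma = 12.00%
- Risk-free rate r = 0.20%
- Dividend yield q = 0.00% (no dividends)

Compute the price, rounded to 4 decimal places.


d1 = (ln(S/K) + (r - q + 0.5*sigma^2) * T) / (sigma * sqrt(T)) = -2.35322465
d2 = d1 - sigma * sqrt(T) = -2.38785874
exp(-rT) = 0.99983341; exp(-qT) = 1.00000000
P = K * exp(-rT) * N(-d2) - S_0 * exp(-qT) * N(-d1)
N(-d1) = 0.99069431; N(-d2) = 0.99152657
P = 104.5900 * 0.99983341 * 0.99152657 - 96.3300 * 1.00000000 * 0.99069431 = 8.2529

Answer: Price = 8.2529


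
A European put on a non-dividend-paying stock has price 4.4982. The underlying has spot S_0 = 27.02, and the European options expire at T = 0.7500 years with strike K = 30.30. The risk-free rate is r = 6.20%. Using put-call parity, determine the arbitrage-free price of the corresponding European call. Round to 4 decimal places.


Put-call parity: C - P = S_0 * exp(-qT) - K * exp(-rT).
S_0 * exp(-qT) = 27.0200 * 1.00000000 = 27.02000000
K * exp(-rT) = 30.3000 * 0.95456456 = 28.92330619
C = P + S*exp(-qT) - K*exp(-rT)
C = 4.4982 + 27.02000000 - 28.92330619 = 2.5949

Answer: Call price = 2.5949


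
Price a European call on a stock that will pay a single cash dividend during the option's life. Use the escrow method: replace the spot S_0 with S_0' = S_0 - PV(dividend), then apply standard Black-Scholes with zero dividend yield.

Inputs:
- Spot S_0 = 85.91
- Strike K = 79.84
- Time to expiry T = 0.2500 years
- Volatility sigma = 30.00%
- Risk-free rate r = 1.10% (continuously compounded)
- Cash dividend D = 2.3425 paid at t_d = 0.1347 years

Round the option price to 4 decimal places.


Answer: Price = 7.1048

Derivation:
PV(D) = D * exp(-r * t_d) = 2.3425 * 0.99851940 = 2.33903169
S_0' = S_0 - PV(D) = 85.9100 - 2.33903169 = 83.57096831
d1 = (ln(S_0'/K) + (r + sigma^2/2)*T) / (sigma*sqrt(T)) = 0.39781039
d2 = d1 - sigma*sqrt(T) = 0.24781039
exp(-rT) = 0.99725378
N(d1) = 0.65461502; N(d2) = 0.59785944
C = S_0' * N(d1) - K * exp(-rT) * N(d2) = 83.57096831 * 0.65461502 - 79.8400 * 0.99725378 * 0.59785944 = 7.1048


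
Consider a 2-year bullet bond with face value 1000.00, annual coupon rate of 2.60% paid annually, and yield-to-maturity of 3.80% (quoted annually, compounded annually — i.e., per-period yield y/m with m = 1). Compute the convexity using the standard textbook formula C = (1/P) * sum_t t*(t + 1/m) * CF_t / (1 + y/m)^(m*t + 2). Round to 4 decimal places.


Answer: Convexity = 5.4736

Derivation:
Coupon per period c = face * coupon_rate / m = 26.000000
Periods per year m = 1; per-period yield y/m = 0.038000
Number of cashflows N = 2
Cashflows (t years, CF_t, discount factor 1/(1+y/m)^(m*t), PV):
  t = 1.0000: CF_t = 26.000000, DF = 0.963391, PV = 25.048170
  t = 2.0000: CF_t = 1026.000000, DF = 0.928122, PV = 952.253667
Price P = sum_t PV_t = 977.301837
Convexity numerator sum_t t*(t + 1/m) * CF_t / (1+y/m)^(m*t + 2):
  t = 1.0000: term = 46.495539
  t = 2.0000: term = 5302.848224
Convexity = (1/P) * sum = 5349.343763 / 977.301837 = 5.473584


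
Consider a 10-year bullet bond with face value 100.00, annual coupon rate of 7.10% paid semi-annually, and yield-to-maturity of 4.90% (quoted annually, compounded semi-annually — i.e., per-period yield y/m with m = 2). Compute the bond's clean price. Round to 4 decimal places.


Answer: Price = 117.2293

Derivation:
Coupon per period c = face * coupon_rate / m = 3.550000
Periods per year m = 2; per-period yield y/m = 0.024500
Number of cashflows N = 20
Cashflows (t years, CF_t, discount factor 1/(1+y/m)^(m*t), PV):
  t = 0.5000: CF_t = 3.550000, DF = 0.976086, PV = 3.465105
  t = 1.0000: CF_t = 3.550000, DF = 0.952744, PV = 3.382240
  t = 1.5000: CF_t = 3.550000, DF = 0.929960, PV = 3.301357
  t = 2.0000: CF_t = 3.550000, DF = 0.907721, PV = 3.222408
  t = 2.5000: CF_t = 3.550000, DF = 0.886013, PV = 3.145347
  t = 3.0000: CF_t = 3.550000, DF = 0.864825, PV = 3.070129
  t = 3.5000: CF_t = 3.550000, DF = 0.844143, PV = 2.996709
  t = 4.0000: CF_t = 3.550000, DF = 0.823957, PV = 2.925046
  t = 4.5000: CF_t = 3.550000, DF = 0.804252, PV = 2.855096
  t = 5.0000: CF_t = 3.550000, DF = 0.785019, PV = 2.786819
  t = 5.5000: CF_t = 3.550000, DF = 0.766246, PV = 2.720174
  t = 6.0000: CF_t = 3.550000, DF = 0.747922, PV = 2.655124
  t = 6.5000: CF_t = 3.550000, DF = 0.730036, PV = 2.591629
  t = 7.0000: CF_t = 3.550000, DF = 0.712578, PV = 2.529653
  t = 7.5000: CF_t = 3.550000, DF = 0.695538, PV = 2.469158
  t = 8.0000: CF_t = 3.550000, DF = 0.678904, PV = 2.410110
  t = 8.5000: CF_t = 3.550000, DF = 0.662669, PV = 2.352475
  t = 9.0000: CF_t = 3.550000, DF = 0.646822, PV = 2.296218
  t = 9.5000: CF_t = 3.550000, DF = 0.631354, PV = 2.241306
  t = 10.0000: CF_t = 103.550000, DF = 0.616255, PV = 63.813248
Price P = sum_t PV_t = 117.229349


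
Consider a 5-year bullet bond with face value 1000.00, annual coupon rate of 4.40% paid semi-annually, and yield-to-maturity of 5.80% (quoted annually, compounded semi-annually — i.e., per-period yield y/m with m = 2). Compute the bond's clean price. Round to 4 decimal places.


Answer: Price = 939.9827

Derivation:
Coupon per period c = face * coupon_rate / m = 22.000000
Periods per year m = 2; per-period yield y/m = 0.029000
Number of cashflows N = 10
Cashflows (t years, CF_t, discount factor 1/(1+y/m)^(m*t), PV):
  t = 0.5000: CF_t = 22.000000, DF = 0.971817, PV = 21.379981
  t = 1.0000: CF_t = 22.000000, DF = 0.944429, PV = 20.777435
  t = 1.5000: CF_t = 22.000000, DF = 0.917812, PV = 20.191871
  t = 2.0000: CF_t = 22.000000, DF = 0.891946, PV = 19.622809
  t = 2.5000: CF_t = 22.000000, DF = 0.866808, PV = 19.069785
  t = 3.0000: CF_t = 22.000000, DF = 0.842379, PV = 18.532347
  t = 3.5000: CF_t = 22.000000, DF = 0.818639, PV = 18.010056
  t = 4.0000: CF_t = 22.000000, DF = 0.795567, PV = 17.502484
  t = 4.5000: CF_t = 22.000000, DF = 0.773146, PV = 17.009216
  t = 5.0000: CF_t = 1022.000000, DF = 0.751357, PV = 767.886705
Price P = sum_t PV_t = 939.982689


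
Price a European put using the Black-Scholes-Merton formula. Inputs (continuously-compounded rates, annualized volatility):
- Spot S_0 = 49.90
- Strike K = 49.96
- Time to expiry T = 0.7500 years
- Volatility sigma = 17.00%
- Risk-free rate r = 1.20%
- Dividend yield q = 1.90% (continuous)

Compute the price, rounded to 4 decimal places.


Answer: Price = 3.0581

Derivation:
d1 = (ln(S/K) + (r - q + 0.5*sigma^2) * T) / (sigma * sqrt(T)) = 0.02979003
d2 = d1 - sigma * sqrt(T) = -0.11743428
exp(-rT) = 0.99104038; exp(-qT) = 0.98585105
P = K * exp(-rT) * N(-d2) - S_0 * exp(-qT) * N(-d1)
N(-d1) = 0.48811725; N(-d2) = 0.54674204
P = 49.9600 * 0.99104038 * 0.54674204 - 49.9000 * 0.98585105 * 0.48811725 = 3.0581


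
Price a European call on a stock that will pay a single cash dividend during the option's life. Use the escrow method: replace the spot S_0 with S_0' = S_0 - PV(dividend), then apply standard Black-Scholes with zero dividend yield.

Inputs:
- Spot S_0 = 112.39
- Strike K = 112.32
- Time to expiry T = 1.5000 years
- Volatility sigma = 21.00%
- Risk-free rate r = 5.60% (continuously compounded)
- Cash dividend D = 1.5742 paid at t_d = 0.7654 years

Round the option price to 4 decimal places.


Answer: Price = 15.1758

Derivation:
PV(D) = D * exp(-r * t_d) = 1.5742 * 0.95804321 = 1.50815162
S_0' = S_0 - PV(D) = 112.3900 - 1.50815162 = 110.88184838
d1 = (ln(S_0'/K) + (r + sigma^2/2)*T) / (sigma*sqrt(T)) = 0.40509220
d2 = d1 - sigma*sqrt(T) = 0.14789578
exp(-rT) = 0.91943126
N(d1) = 0.65729513; N(d2) = 0.55878749
C = S_0' * N(d1) - K * exp(-rT) * N(d2) = 110.88184838 * 0.65729513 - 112.3200 * 0.91943126 * 0.55878749 = 15.1758


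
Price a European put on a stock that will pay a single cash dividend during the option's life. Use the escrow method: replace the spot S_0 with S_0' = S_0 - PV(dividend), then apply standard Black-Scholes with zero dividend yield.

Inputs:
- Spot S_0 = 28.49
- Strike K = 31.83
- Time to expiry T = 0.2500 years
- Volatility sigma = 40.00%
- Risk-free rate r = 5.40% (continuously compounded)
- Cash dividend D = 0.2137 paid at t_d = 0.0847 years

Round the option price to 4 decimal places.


PV(D) = D * exp(-r * t_d) = 0.2137 * 0.99543664 = 0.21272481
S_0' = S_0 - PV(D) = 28.4900 - 0.21272481 = 28.27727519
d1 = (ln(S_0'/K) + (r + sigma^2/2)*T) / (sigma*sqrt(T)) = -0.42425378
d2 = d1 - sigma*sqrt(T) = -0.62425378
exp(-rT) = 0.98659072
N(-d1) = 0.66430963; N(-d2) = 0.73376953
P = K * exp(-rT) * N(-d2) - S_0' * N(-d1) = 31.8300 * 0.98659072 * 0.73376953 - 28.27727519 * 0.66430963 = 4.2578

Answer: Price = 4.2578


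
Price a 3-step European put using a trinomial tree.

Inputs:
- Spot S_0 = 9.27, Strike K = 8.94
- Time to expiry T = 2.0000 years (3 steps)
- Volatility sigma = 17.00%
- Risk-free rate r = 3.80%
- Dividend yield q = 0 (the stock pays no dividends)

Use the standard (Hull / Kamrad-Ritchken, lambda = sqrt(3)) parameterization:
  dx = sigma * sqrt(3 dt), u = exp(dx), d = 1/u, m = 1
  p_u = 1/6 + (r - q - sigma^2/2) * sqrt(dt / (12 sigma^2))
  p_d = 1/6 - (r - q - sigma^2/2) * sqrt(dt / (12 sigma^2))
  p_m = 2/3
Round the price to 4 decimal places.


dt = T/N = 0.666667; dx = sigma*sqrt(3*dt) = 0.240416
u = exp(dx) = 1.271778; d = 1/u = 0.786300
p_u = 0.199318, p_m = 0.666667, p_d = 0.134015
Discount per step: exp(-r*dt) = 0.974985
Stock lattice S(k, j) with j the centered position index:
  k=0: S(0,+0) = 9.2700
  k=1: S(1,-1) = 7.2890; S(1,+0) = 9.2700; S(1,+1) = 11.7894
  k=2: S(2,-2) = 5.7313; S(2,-1) = 7.2890; S(2,+0) = 9.2700; S(2,+1) = 11.7894; S(2,+2) = 14.9935
  k=3: S(3,-3) = 4.5066; S(3,-2) = 5.7313; S(3,-1) = 7.2890; S(3,+0) = 9.2700; S(3,+1) = 11.7894; S(3,+2) = 14.9935; S(3,+3) = 19.0684
Terminal payoffs V(N, j) = max(K - S_T, 0):
  V(3,-3) = 4.433438; V(3,-2) = 3.208652; V(3,-1) = 1.650995; V(3,+0) = 0.000000; V(3,+1) = 0.000000; V(3,+2) = 0.000000; V(3,+3) = 0.000000
Backward induction: V(k, j) = exp(-r*dt) * [p_u * V(k+1, j+1) + p_m * V(k+1, j) + p_d * V(k+1, j-1)]
  V(2,-2) = exp(-r*dt) * [p_u*1.650995 + p_m*3.208652 + p_d*4.433438] = 2.985718
  V(2,-1) = exp(-r*dt) * [p_u*0.000000 + p_m*1.650995 + p_d*3.208652] = 1.492381
  V(2,+0) = exp(-r*dt) * [p_u*0.000000 + p_m*0.000000 + p_d*1.650995] = 0.215723
  V(2,+1) = exp(-r*dt) * [p_u*0.000000 + p_m*0.000000 + p_d*0.000000] = 0.000000
  V(2,+2) = exp(-r*dt) * [p_u*0.000000 + p_m*0.000000 + p_d*0.000000] = 0.000000
  V(1,-1) = exp(-r*dt) * [p_u*0.215723 + p_m*1.492381 + p_d*2.985718] = 1.402076
  V(1,+0) = exp(-r*dt) * [p_u*0.000000 + p_m*0.215723 + p_d*1.492381] = 0.335216
  V(1,+1) = exp(-r*dt) * [p_u*0.000000 + p_m*0.000000 + p_d*0.215723] = 0.028187
  V(0,+0) = exp(-r*dt) * [p_u*0.028187 + p_m*0.335216 + p_d*1.402076] = 0.406564

Answer: Price = V(0,0) = 0.4066


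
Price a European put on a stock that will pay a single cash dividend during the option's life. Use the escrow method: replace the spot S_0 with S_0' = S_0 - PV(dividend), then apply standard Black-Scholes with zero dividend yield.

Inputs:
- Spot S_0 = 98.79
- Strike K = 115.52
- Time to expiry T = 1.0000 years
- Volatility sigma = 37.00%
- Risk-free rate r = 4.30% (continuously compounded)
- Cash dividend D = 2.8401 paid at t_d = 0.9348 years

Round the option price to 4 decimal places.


PV(D) = D * exp(-r * t_d) = 2.8401 * 0.96060076 = 2.72820221
S_0' = S_0 - PV(D) = 98.7900 - 2.72820221 = 96.06179779
d1 = (ln(S_0'/K) + (r + sigma^2/2)*T) / (sigma*sqrt(T)) = -0.19730260
d2 = d1 - sigma*sqrt(T) = -0.56730260
exp(-rT) = 0.95791139
N(-d1) = 0.57820463; N(-d2) = 0.71474570
P = K * exp(-rT) * N(-d2) - S_0' * N(-d1) = 115.5200 * 0.95791139 * 0.71474570 - 96.06179779 * 0.57820463 = 23.5489

Answer: Price = 23.5489


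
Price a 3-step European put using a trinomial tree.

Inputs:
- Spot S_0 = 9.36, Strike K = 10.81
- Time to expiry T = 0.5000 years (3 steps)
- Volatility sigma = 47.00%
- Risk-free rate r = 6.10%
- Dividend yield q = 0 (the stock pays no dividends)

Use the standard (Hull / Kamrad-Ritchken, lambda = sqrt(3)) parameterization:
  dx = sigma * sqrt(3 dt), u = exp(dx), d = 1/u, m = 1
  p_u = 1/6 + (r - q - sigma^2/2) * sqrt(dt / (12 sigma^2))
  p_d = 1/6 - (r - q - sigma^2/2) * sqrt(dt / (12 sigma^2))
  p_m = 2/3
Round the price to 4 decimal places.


Answer: Price = V(0,0) = 1.9937

Derivation:
dt = T/N = 0.166667; dx = sigma*sqrt(3*dt) = 0.332340
u = exp(dx) = 1.394227; d = 1/u = 0.717243
p_u = 0.154267, p_m = 0.666667, p_d = 0.179066
Discount per step: exp(-r*dt) = 0.989885
Stock lattice S(k, j) with j the centered position index:
  k=0: S(0,+0) = 9.3600
  k=1: S(1,-1) = 6.7134; S(1,+0) = 9.3600; S(1,+1) = 13.0500
  k=2: S(2,-2) = 4.8151; S(2,-1) = 6.7134; S(2,+0) = 9.3600; S(2,+1) = 13.0500; S(2,+2) = 18.1946
  k=3: S(3,-3) = 3.4536; S(3,-2) = 4.8151; S(3,-1) = 6.7134; S(3,+0) = 9.3600; S(3,+1) = 13.0500; S(3,+2) = 18.1946; S(3,+3) = 25.3674
Terminal payoffs V(N, j) = max(K - S_T, 0):
  V(3,-3) = 7.356374; V(3,-2) = 5.994861; V(3,-1) = 4.096603; V(3,+0) = 1.450000; V(3,+1) = 0.000000; V(3,+2) = 0.000000; V(3,+3) = 0.000000
Backward induction: V(k, j) = exp(-r*dt) * [p_u * V(k+1, j+1) + p_m * V(k+1, j) + p_d * V(k+1, j-1)]
  V(2,-2) = exp(-r*dt) * [p_u*4.096603 + p_m*5.994861 + p_d*7.356374] = 5.885680
  V(2,-1) = exp(-r*dt) * [p_u*1.450000 + p_m*4.096603 + p_d*5.994861] = 3.987486
  V(2,+0) = exp(-r*dt) * [p_u*0.000000 + p_m*1.450000 + p_d*4.096603] = 1.683031
  V(2,+1) = exp(-r*dt) * [p_u*0.000000 + p_m*0.000000 + p_d*1.450000] = 0.257019
  V(2,+2) = exp(-r*dt) * [p_u*0.000000 + p_m*0.000000 + p_d*0.000000] = 0.000000
  V(1,-1) = exp(-r*dt) * [p_u*1.683031 + p_m*3.987486 + p_d*5.885680] = 3.931710
  V(1,+0) = exp(-r*dt) * [p_u*0.257019 + p_m*1.683031 + p_d*3.987486] = 1.856721
  V(1,+1) = exp(-r*dt) * [p_u*0.000000 + p_m*0.257019 + p_d*1.683031] = 0.467939
  V(0,+0) = exp(-r*dt) * [p_u*0.467939 + p_m*1.856721 + p_d*3.931710] = 1.993666


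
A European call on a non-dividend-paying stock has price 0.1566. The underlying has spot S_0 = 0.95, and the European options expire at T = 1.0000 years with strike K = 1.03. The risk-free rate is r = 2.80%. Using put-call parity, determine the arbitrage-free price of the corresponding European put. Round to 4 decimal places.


Answer: Put price = 0.2082

Derivation:
Put-call parity: C - P = S_0 * exp(-qT) - K * exp(-rT).
S_0 * exp(-qT) = 0.9500 * 1.00000000 = 0.95000000
K * exp(-rT) = 1.0300 * 0.97238837 = 1.00156002
P = C - S*exp(-qT) + K*exp(-rT)
P = 0.1566 - 0.95000000 + 1.00156002 = 0.2082


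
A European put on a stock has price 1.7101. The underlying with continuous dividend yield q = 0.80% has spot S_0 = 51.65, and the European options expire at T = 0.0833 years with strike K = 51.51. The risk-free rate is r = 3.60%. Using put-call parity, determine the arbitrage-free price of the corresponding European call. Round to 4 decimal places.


Put-call parity: C - P = S_0 * exp(-qT) - K * exp(-rT).
S_0 * exp(-qT) = 51.6500 * 0.99933382 = 51.61559191
K * exp(-rT) = 51.5100 * 0.99700569 = 51.35576319
C = P + S*exp(-qT) - K*exp(-rT)
C = 1.7101 + 51.61559191 - 51.35576319 = 1.9699

Answer: Call price = 1.9699


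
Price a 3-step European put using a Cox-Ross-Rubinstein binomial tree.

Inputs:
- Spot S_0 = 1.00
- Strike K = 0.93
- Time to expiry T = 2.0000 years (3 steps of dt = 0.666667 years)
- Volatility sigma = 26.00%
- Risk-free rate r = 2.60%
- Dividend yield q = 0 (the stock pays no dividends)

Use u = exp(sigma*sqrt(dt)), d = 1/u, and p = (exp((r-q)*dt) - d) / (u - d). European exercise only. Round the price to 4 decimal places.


Answer: Price = V(0,0) = 0.0953

Derivation:
dt = T/N = 0.666667
u = exp(sigma*sqrt(dt)) = 1.236505; d = 1/u = 0.808731
p = (exp((r-q)*dt) - d) / (u - d) = 0.487999
Discount per step: exp(-r*dt) = 0.982816
Stock lattice S(k, i) with i counting down-moves:
  k=0: S(0,0) = 1.0000
  k=1: S(1,0) = 1.2365; S(1,1) = 0.8087
  k=2: S(2,0) = 1.5289; S(2,1) = 1.0000; S(2,2) = 0.6540
  k=3: S(3,0) = 1.8905; S(3,1) = 1.2365; S(3,2) = 0.8087; S(3,3) = 0.5289
Terminal payoffs V(N, i) = max(K - S_T, 0):
  V(3,0) = 0.000000; V(3,1) = 0.000000; V(3,2) = 0.121269; V(3,3) = 0.401053
Backward induction: V(k, i) = exp(-r*dt) * [p * V(k+1, i) + (1-p) * V(k+1, i+1)].
  V(2,0) = exp(-r*dt) * [p*0.000000 + (1-p)*0.000000] = 0.000000
  V(2,1) = exp(-r*dt) * [p*0.000000 + (1-p)*0.121269] = 0.061023
  V(2,2) = exp(-r*dt) * [p*0.121269 + (1-p)*0.401053] = 0.259973
  V(1,0) = exp(-r*dt) * [p*0.000000 + (1-p)*0.061023] = 0.030707
  V(1,1) = exp(-r*dt) * [p*0.061023 + (1-p)*0.259973] = 0.160087
  V(0,0) = exp(-r*dt) * [p*0.030707 + (1-p)*0.160087] = 0.095283


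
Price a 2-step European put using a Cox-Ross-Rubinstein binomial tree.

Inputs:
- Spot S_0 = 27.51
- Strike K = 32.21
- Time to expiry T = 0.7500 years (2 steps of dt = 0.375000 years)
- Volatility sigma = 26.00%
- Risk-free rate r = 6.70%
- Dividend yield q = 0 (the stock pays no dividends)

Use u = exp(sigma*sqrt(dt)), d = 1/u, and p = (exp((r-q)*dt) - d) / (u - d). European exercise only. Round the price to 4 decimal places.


Answer: Price = V(0,0) = 4.6778

Derivation:
dt = T/N = 0.375000
u = exp(sigma*sqrt(dt)) = 1.172592; d = 1/u = 0.852811
p = (exp((r-q)*dt) - d) / (u - d) = 0.539844
Discount per step: exp(-r*dt) = 0.975188
Stock lattice S(k, i) with i counting down-moves:
  k=0: S(0,0) = 27.5100
  k=1: S(1,0) = 32.2580; S(1,1) = 23.4608
  k=2: S(2,0) = 37.8255; S(2,1) = 27.5100; S(2,2) = 20.0077
Terminal payoffs V(N, i) = max(K - S_T, 0):
  V(2,0) = 0.000000; V(2,1) = 4.700000; V(2,2) = 12.202326
Backward induction: V(k, i) = exp(-r*dt) * [p * V(k+1, i) + (1-p) * V(k+1, i+1)].
  V(1,0) = exp(-r*dt) * [p*0.000000 + (1-p)*4.700000] = 2.109069
  V(1,1) = exp(-r*dt) * [p*4.700000 + (1-p)*12.202326] = 7.949963
  V(0,0) = exp(-r*dt) * [p*2.109069 + (1-p)*7.949963] = 4.677771


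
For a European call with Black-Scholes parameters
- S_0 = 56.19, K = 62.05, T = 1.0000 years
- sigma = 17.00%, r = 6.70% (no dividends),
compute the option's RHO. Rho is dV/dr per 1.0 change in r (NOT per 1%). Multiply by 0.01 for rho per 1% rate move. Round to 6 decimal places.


Answer: Rho = 22.740365

Derivation:
d1 = -0.1044218031; d2 = -0.2744218031
phi(d1) = 0.3967731827; exp(-qT) = 1.0000000000; exp(-rT) = 0.9351952013
N(d2) = 0.3918802447
Rho = K*T*exp(-rT)*N(d2) = 62.0500 * 1.0000 * 0.9351952013 * 0.3918802447 = 22.740365


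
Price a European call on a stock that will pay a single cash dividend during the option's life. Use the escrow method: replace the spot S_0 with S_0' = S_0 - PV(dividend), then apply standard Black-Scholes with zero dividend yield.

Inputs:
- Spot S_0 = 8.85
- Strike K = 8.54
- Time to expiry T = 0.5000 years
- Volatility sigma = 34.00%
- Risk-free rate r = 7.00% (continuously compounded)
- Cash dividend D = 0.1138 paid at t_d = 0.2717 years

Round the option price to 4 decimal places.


Answer: Price = 1.0820

Derivation:
PV(D) = D * exp(-r * t_d) = 0.1138 * 0.98116072 = 0.11165609
S_0' = S_0 - PV(D) = 8.8500 - 0.11165609 = 8.73834391
d1 = (ln(S_0'/K) + (r + sigma^2/2)*T) / (sigma*sqrt(T)) = 0.36128864
d2 = d1 - sigma*sqrt(T) = 0.12087233
exp(-rT) = 0.96560542
N(d1) = 0.64105816; N(d2) = 0.54810392
C = S_0' * N(d1) - K * exp(-rT) * N(d2) = 8.73834391 * 0.64105816 - 8.5400 * 0.96560542 * 0.54810392 = 1.0820


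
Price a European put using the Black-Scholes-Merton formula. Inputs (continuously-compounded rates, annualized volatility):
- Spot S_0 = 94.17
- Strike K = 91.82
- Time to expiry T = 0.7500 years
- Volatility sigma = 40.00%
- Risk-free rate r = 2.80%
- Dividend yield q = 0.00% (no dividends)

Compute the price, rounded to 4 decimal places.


d1 = (ln(S/K) + (r - q + 0.5*sigma^2) * T) / (sigma * sqrt(T)) = 0.30677946
d2 = d1 - sigma * sqrt(T) = -0.03963071
exp(-rT) = 0.97921896; exp(-qT) = 1.00000000
P = K * exp(-rT) * N(-d2) - S_0 * exp(-qT) * N(-d1)
N(-d1) = 0.37950562; N(-d2) = 0.51580623
P = 91.8200 * 0.97921896 * 0.51580623 - 94.1700 * 1.00000000 * 0.37950562 = 10.6391

Answer: Price = 10.6391


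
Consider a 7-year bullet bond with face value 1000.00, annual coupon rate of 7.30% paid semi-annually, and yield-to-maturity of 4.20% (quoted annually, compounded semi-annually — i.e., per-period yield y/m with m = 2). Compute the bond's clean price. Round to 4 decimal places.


Answer: Price = 1186.3329

Derivation:
Coupon per period c = face * coupon_rate / m = 36.500000
Periods per year m = 2; per-period yield y/m = 0.021000
Number of cashflows N = 14
Cashflows (t years, CF_t, discount factor 1/(1+y/m)^(m*t), PV):
  t = 0.5000: CF_t = 36.500000, DF = 0.979432, PV = 35.749265
  t = 1.0000: CF_t = 36.500000, DF = 0.959287, PV = 35.013972
  t = 1.5000: CF_t = 36.500000, DF = 0.939556, PV = 34.293802
  t = 2.0000: CF_t = 36.500000, DF = 0.920231, PV = 33.588445
  t = 2.5000: CF_t = 36.500000, DF = 0.901304, PV = 32.897595
  t = 3.0000: CF_t = 36.500000, DF = 0.882766, PV = 32.220955
  t = 3.5000: CF_t = 36.500000, DF = 0.864609, PV = 31.558232
  t = 4.0000: CF_t = 36.500000, DF = 0.846826, PV = 30.909140
  t = 4.5000: CF_t = 36.500000, DF = 0.829408, PV = 30.273399
  t = 5.0000: CF_t = 36.500000, DF = 0.812349, PV = 29.650734
  t = 5.5000: CF_t = 36.500000, DF = 0.795640, PV = 29.040875
  t = 6.0000: CF_t = 36.500000, DF = 0.779276, PV = 28.443560
  t = 6.5000: CF_t = 36.500000, DF = 0.763247, PV = 27.858531
  t = 7.0000: CF_t = 1036.500000, DF = 0.747549, PV = 774.834442
Price P = sum_t PV_t = 1186.332950


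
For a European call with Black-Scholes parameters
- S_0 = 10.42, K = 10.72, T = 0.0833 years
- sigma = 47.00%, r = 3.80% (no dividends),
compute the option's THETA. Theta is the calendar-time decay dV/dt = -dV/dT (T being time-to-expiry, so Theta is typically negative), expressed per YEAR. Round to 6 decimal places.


Answer: Theta = -3.523575

Derivation:
d1 = -0.1180848776; d2 = -0.2537350527
phi(d1) = 0.3961705208; exp(-qT) = 1.0000000000; exp(-rT) = 0.9968396046
Theta = -S*exp(-qT)*phi(d1)*sigma/(2*sqrt(T)) - r*K*exp(-rT)*N(d2) + q*S*exp(-qT)*N(d1)
N(d1) = 0.4530002028; N(d2) = 0.3998501260; sqrt(T) = 0.2886173938
Term 1 = -10.4200 * 1.0000000000 * 0.3961705208 * 0.4700 / (2 * 0.2886173938) = -3.3612068265
Term 2 = -0.0380 * 10.7200 * 0.9968396046 * 0.3998501260 = -0.1623681728
Term 3 = 0 (no dividend yield, q = 0)
Theta = -3.3612068265 + (-0.1623681728) + (0.0000000000) = -3.523575


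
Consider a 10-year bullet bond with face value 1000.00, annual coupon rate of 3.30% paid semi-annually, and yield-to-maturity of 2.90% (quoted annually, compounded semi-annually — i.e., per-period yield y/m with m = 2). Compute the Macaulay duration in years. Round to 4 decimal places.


Answer: Macaulay duration = 8.6271 years

Derivation:
Coupon per period c = face * coupon_rate / m = 16.500000
Periods per year m = 2; per-period yield y/m = 0.014500
Number of cashflows N = 20
Cashflows (t years, CF_t, discount factor 1/(1+y/m)^(m*t), PV):
  t = 0.5000: CF_t = 16.500000, DF = 0.985707, PV = 16.264170
  t = 1.0000: CF_t = 16.500000, DF = 0.971619, PV = 16.031710
  t = 1.5000: CF_t = 16.500000, DF = 0.957732, PV = 15.802572
  t = 2.0000: CF_t = 16.500000, DF = 0.944043, PV = 15.576710
  t = 2.5000: CF_t = 16.500000, DF = 0.930550, PV = 15.354076
  t = 3.0000: CF_t = 16.500000, DF = 0.917250, PV = 15.134624
  t = 3.5000: CF_t = 16.500000, DF = 0.904140, PV = 14.918309
  t = 4.0000: CF_t = 16.500000, DF = 0.891217, PV = 14.705085
  t = 4.5000: CF_t = 16.500000, DF = 0.878479, PV = 14.494909
  t = 5.0000: CF_t = 16.500000, DF = 0.865923, PV = 14.287736
  t = 5.5000: CF_t = 16.500000, DF = 0.853547, PV = 14.083525
  t = 6.0000: CF_t = 16.500000, DF = 0.841347, PV = 13.882233
  t = 6.5000: CF_t = 16.500000, DF = 0.829322, PV = 13.683818
  t = 7.0000: CF_t = 16.500000, DF = 0.817469, PV = 13.488238
  t = 7.5000: CF_t = 16.500000, DF = 0.805785, PV = 13.295454
  t = 8.0000: CF_t = 16.500000, DF = 0.794268, PV = 13.105425
  t = 8.5000: CF_t = 16.500000, DF = 0.782916, PV = 12.918113
  t = 9.0000: CF_t = 16.500000, DF = 0.771726, PV = 12.733477
  t = 9.5000: CF_t = 16.500000, DF = 0.760696, PV = 12.551481
  t = 10.0000: CF_t = 1016.500000, DF = 0.749823, PV = 762.195457
Price P = sum_t PV_t = 1034.507121
Macaulay numerator sum_t t * PV_t:
  t * PV_t at t = 0.5000: 8.132085
  t * PV_t at t = 1.0000: 16.031710
  t * PV_t at t = 1.5000: 23.703859
  t * PV_t at t = 2.0000: 31.153420
  t * PV_t at t = 2.5000: 38.385190
  t * PV_t at t = 3.0000: 45.403872
  t * PV_t at t = 3.5000: 52.214080
  t * PV_t at t = 4.0000: 58.820339
  t * PV_t at t = 4.5000: 65.227089
  t * PV_t at t = 5.0000: 71.438682
  t * PV_t at t = 5.5000: 77.459389
  t * PV_t at t = 6.0000: 83.293398
  t * PV_t at t = 6.5000: 88.944814
  t * PV_t at t = 7.0000: 94.417667
  t * PV_t at t = 7.5000: 99.715905
  t * PV_t at t = 8.0000: 104.843403
  t * PV_t at t = 8.5000: 109.803958
  t * PV_t at t = 9.0000: 114.601296
  t * PV_t at t = 9.5000: 119.239068
  t * PV_t at t = 10.0000: 7621.954565
Macaulay duration D = (sum_t t * PV_t) / P = 8924.783790 / 1034.507121 = 8.627088


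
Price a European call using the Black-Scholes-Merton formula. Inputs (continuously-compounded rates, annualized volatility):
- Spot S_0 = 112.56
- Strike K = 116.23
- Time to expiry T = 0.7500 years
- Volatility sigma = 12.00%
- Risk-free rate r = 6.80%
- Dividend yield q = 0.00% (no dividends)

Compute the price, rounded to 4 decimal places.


d1 = (ln(S/K) + (r - q + 0.5*sigma^2) * T) / (sigma * sqrt(T)) = 0.23397530
d2 = d1 - sigma * sqrt(T) = 0.13005225
exp(-rT) = 0.95027867; exp(-qT) = 1.00000000
C = S_0 * exp(-qT) * N(d1) - K * exp(-rT) * N(d2)
N(d1) = 0.59249792; N(d2) = 0.55173746
C = 112.5600 * 1.00000000 * 0.59249792 - 116.2300 * 0.95027867 * 0.55173746 = 5.7517

Answer: Price = 5.7517


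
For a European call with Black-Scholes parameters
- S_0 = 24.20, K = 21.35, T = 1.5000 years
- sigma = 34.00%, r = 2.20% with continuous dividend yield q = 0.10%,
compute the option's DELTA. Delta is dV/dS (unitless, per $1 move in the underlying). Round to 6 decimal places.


d1 = 0.5847577853; d2 = 0.1683445290
phi(d1) = 0.3362469674; exp(-qT) = 0.9985011244; exp(-rT) = 0.9675385596
N(d1) = 0.7206447034
Delta = exp(-qT) * N(d1) = 0.9985011244 * 0.7206447034 = 0.719565

Answer: Delta = 0.719565


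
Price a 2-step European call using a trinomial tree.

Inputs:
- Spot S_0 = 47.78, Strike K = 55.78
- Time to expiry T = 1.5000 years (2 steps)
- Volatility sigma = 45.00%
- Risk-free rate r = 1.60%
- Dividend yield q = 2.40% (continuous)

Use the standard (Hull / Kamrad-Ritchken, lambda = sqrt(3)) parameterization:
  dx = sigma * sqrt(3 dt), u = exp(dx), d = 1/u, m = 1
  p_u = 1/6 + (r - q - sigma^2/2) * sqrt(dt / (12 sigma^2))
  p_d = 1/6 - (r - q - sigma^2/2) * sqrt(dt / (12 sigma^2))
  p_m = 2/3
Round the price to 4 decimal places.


dt = T/N = 0.750000; dx = sigma*sqrt(3*dt) = 0.675000
u = exp(dx) = 1.964033; d = 1/u = 0.509156
p_u = 0.105972, p_m = 0.666667, p_d = 0.227361
Discount per step: exp(-r*dt) = 0.988072
Stock lattice S(k, j) with j the centered position index:
  k=0: S(0,+0) = 47.7800
  k=1: S(1,-1) = 24.3275; S(1,+0) = 47.7800; S(1,+1) = 93.8415
  k=2: S(2,-2) = 12.3865; S(2,-1) = 24.3275; S(2,+0) = 47.7800; S(2,+1) = 93.8415; S(2,+2) = 184.3078
Terminal payoffs V(N, j) = max(S_T - K, 0):
  V(2,-2) = 0.000000; V(2,-1) = 0.000000; V(2,+0) = 0.000000; V(2,+1) = 38.061496; V(2,+2) = 128.527792
Backward induction: V(k, j) = exp(-r*dt) * [p_u * V(k+1, j+1) + p_m * V(k+1, j) + p_d * V(k+1, j-1)]
  V(1,-1) = exp(-r*dt) * [p_u*0.000000 + p_m*0.000000 + p_d*0.000000] = 0.000000
  V(1,+0) = exp(-r*dt) * [p_u*38.061496 + p_m*0.000000 + p_d*0.000000] = 3.985349
  V(1,+1) = exp(-r*dt) * [p_u*128.527792 + p_m*38.061496 + p_d*0.000000] = 38.529566
  V(0,+0) = exp(-r*dt) * [p_u*38.529566 + p_m*3.985349 + p_d*0.000000] = 6.659567

Answer: Price = V(0,0) = 6.6596


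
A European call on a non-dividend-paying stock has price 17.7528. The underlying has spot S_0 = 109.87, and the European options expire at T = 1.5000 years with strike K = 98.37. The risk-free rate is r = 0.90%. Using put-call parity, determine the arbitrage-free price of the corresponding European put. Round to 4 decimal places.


Put-call parity: C - P = S_0 * exp(-qT) - K * exp(-rT).
S_0 * exp(-qT) = 109.8700 * 1.00000000 = 109.87000000
K * exp(-rT) = 98.3700 * 0.98659072 = 97.05092876
P = C - S*exp(-qT) + K*exp(-rT)
P = 17.7528 - 109.87000000 + 97.05092876 = 4.9337

Answer: Put price = 4.9337


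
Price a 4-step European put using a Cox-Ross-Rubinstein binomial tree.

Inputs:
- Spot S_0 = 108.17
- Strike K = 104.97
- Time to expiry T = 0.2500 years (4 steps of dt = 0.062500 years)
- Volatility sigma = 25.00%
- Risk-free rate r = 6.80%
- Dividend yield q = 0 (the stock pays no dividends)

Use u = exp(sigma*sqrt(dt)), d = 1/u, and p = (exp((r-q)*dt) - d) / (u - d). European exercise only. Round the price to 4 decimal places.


dt = T/N = 0.062500
u = exp(sigma*sqrt(dt)) = 1.064494; d = 1/u = 0.939413
p = (exp((r-q)*dt) - d) / (u - d) = 0.518430
Discount per step: exp(-r*dt) = 0.995759
Stock lattice S(k, i) with i counting down-moves:
  k=0: S(0,0) = 108.1700
  k=1: S(1,0) = 115.1464; S(1,1) = 101.6163
  k=2: S(2,0) = 122.5727; S(2,1) = 108.1700; S(2,2) = 95.4597
  k=3: S(3,0) = 130.4779; S(3,1) = 115.1464; S(3,2) = 101.6163; S(3,3) = 89.6761
  k=4: S(4,0) = 138.8930; S(4,1) = 122.5727; S(4,2) = 108.1700; S(4,3) = 95.4597; S(4,4) = 84.2429
Terminal payoffs V(N, i) = max(K - S_T, 0):
  V(4,0) = 0.000000; V(4,1) = 0.000000; V(4,2) = 0.000000; V(4,3) = 9.510310; V(4,4) = 20.727119
Backward induction: V(k, i) = exp(-r*dt) * [p * V(k+1, i) + (1-p) * V(k+1, i+1)].
  V(3,0) = exp(-r*dt) * [p*0.000000 + (1-p)*0.000000] = 0.000000
  V(3,1) = exp(-r*dt) * [p*0.000000 + (1-p)*0.000000] = 0.000000
  V(3,2) = exp(-r*dt) * [p*0.000000 + (1-p)*9.510310] = 4.560454
  V(3,3) = exp(-r*dt) * [p*9.510310 + (1-p)*20.727119] = 14.848744
  V(2,0) = exp(-r*dt) * [p*0.000000 + (1-p)*0.000000] = 0.000000
  V(2,1) = exp(-r*dt) * [p*0.000000 + (1-p)*4.560454] = 2.186863
  V(2,2) = exp(-r*dt) * [p*4.560454 + (1-p)*14.848744] = 9.474631
  V(1,0) = exp(-r*dt) * [p*0.000000 + (1-p)*2.186863] = 1.048661
  V(1,1) = exp(-r*dt) * [p*2.186863 + (1-p)*9.474631] = 5.672273
  V(0,0) = exp(-r*dt) * [p*1.048661 + (1-p)*5.672273] = 3.261362

Answer: Price = V(0,0) = 3.2614
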